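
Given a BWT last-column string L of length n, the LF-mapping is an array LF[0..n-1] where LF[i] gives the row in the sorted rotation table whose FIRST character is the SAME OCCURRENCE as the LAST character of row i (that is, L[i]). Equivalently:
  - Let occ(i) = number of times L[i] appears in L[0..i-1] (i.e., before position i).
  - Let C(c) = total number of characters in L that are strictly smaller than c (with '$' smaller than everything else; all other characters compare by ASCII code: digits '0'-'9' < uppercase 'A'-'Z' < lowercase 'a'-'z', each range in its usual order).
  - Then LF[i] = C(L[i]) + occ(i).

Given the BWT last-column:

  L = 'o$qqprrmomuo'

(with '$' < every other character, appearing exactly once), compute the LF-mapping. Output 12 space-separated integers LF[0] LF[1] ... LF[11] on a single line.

Char counts: '$':1, 'm':2, 'o':3, 'p':1, 'q':2, 'r':2, 'u':1
C (first-col start): C('$')=0, C('m')=1, C('o')=3, C('p')=6, C('q')=7, C('r')=9, C('u')=11
L[0]='o': occ=0, LF[0]=C('o')+0=3+0=3
L[1]='$': occ=0, LF[1]=C('$')+0=0+0=0
L[2]='q': occ=0, LF[2]=C('q')+0=7+0=7
L[3]='q': occ=1, LF[3]=C('q')+1=7+1=8
L[4]='p': occ=0, LF[4]=C('p')+0=6+0=6
L[5]='r': occ=0, LF[5]=C('r')+0=9+0=9
L[6]='r': occ=1, LF[6]=C('r')+1=9+1=10
L[7]='m': occ=0, LF[7]=C('m')+0=1+0=1
L[8]='o': occ=1, LF[8]=C('o')+1=3+1=4
L[9]='m': occ=1, LF[9]=C('m')+1=1+1=2
L[10]='u': occ=0, LF[10]=C('u')+0=11+0=11
L[11]='o': occ=2, LF[11]=C('o')+2=3+2=5

Answer: 3 0 7 8 6 9 10 1 4 2 11 5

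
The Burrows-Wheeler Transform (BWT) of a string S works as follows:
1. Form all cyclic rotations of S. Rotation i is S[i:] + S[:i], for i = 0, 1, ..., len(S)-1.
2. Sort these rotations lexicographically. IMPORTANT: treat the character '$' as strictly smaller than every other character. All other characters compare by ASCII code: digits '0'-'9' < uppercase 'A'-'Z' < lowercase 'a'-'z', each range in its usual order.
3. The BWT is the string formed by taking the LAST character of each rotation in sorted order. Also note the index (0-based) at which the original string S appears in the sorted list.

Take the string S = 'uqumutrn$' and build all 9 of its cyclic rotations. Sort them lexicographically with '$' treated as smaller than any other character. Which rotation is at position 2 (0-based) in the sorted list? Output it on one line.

Answer: n$uqumutr

Derivation:
All 9 rotations (rotation i = S[i:]+S[:i]):
  rot[0] = uqumutrn$
  rot[1] = qumutrn$u
  rot[2] = umutrn$uq
  rot[3] = mutrn$uqu
  rot[4] = utrn$uqum
  rot[5] = trn$uqumu
  rot[6] = rn$uqumut
  rot[7] = n$uqumutr
  rot[8] = $uqumutrn
Sorted (with $ < everything):
  sorted[0] = $uqumutrn
  sorted[1] = mutrn$uqu
  sorted[2] = n$uqumutr
  sorted[3] = qumutrn$u
  sorted[4] = rn$uqumut
  sorted[5] = trn$uqumu
  sorted[6] = umutrn$uq
  sorted[7] = uqumutrn$
  sorted[8] = utrn$uqum
sorted[2] = n$uqumutr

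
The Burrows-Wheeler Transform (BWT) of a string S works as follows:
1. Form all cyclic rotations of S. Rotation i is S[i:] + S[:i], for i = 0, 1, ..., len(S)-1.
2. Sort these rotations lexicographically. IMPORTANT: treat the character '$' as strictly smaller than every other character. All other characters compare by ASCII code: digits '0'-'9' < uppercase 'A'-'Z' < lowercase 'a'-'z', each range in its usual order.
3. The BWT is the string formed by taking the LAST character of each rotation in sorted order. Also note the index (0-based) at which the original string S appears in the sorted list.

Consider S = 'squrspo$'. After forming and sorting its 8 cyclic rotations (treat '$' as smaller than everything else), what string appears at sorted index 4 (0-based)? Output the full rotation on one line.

Answer: rspo$squ

Derivation:
All 8 rotations (rotation i = S[i:]+S[:i]):
  rot[0] = squrspo$
  rot[1] = qurspo$s
  rot[2] = urspo$sq
  rot[3] = rspo$squ
  rot[4] = spo$squr
  rot[5] = po$squrs
  rot[6] = o$sqursp
  rot[7] = $squrspo
Sorted (with $ < everything):
  sorted[0] = $squrspo
  sorted[1] = o$sqursp
  sorted[2] = po$squrs
  sorted[3] = qurspo$s
  sorted[4] = rspo$squ
  sorted[5] = spo$squr
  sorted[6] = squrspo$
  sorted[7] = urspo$sq
sorted[4] = rspo$squ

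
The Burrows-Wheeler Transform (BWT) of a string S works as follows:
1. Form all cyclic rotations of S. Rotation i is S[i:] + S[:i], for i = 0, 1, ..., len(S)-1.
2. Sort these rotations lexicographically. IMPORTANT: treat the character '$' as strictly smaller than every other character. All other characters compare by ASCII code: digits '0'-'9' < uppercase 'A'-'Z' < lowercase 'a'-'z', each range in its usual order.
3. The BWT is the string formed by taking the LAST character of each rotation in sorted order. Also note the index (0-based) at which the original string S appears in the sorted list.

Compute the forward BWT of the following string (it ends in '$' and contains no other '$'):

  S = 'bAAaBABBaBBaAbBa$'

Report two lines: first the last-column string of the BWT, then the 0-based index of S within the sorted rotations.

All 17 rotations (rotation i = S[i:]+S[:i]):
  rot[0] = bAAaBABBaBBaAbBa$
  rot[1] = AAaBABBaBBaAbBa$b
  rot[2] = AaBABBaBBaAbBa$bA
  rot[3] = aBABBaBBaAbBa$bAA
  rot[4] = BABBaBBaAbBa$bAAa
  rot[5] = ABBaBBaAbBa$bAAaB
  rot[6] = BBaBBaAbBa$bAAaBA
  rot[7] = BaBBaAbBa$bAAaBAB
  rot[8] = aBBaAbBa$bAAaBABB
  rot[9] = BBaAbBa$bAAaBABBa
  rot[10] = BaAbBa$bAAaBABBaB
  rot[11] = aAbBa$bAAaBABBaBB
  rot[12] = AbBa$bAAaBABBaBBa
  rot[13] = bBa$bAAaBABBaBBaA
  rot[14] = Ba$bAAaBABBaBBaAb
  rot[15] = a$bAAaBABBaBBaAbB
  rot[16] = $bAAaBABBaBBaAbBa
Sorted (with $ < everything):
  sorted[0] = $bAAaBABBaBBaAbBa  (last char: 'a')
  sorted[1] = AAaBABBaBBaAbBa$b  (last char: 'b')
  sorted[2] = ABBaBBaAbBa$bAAaB  (last char: 'B')
  sorted[3] = AaBABBaBBaAbBa$bA  (last char: 'A')
  sorted[4] = AbBa$bAAaBABBaBBa  (last char: 'a')
  sorted[5] = BABBaBBaAbBa$bAAa  (last char: 'a')
  sorted[6] = BBaAbBa$bAAaBABBa  (last char: 'a')
  sorted[7] = BBaBBaAbBa$bAAaBA  (last char: 'A')
  sorted[8] = Ba$bAAaBABBaBBaAb  (last char: 'b')
  sorted[9] = BaAbBa$bAAaBABBaB  (last char: 'B')
  sorted[10] = BaBBaAbBa$bAAaBAB  (last char: 'B')
  sorted[11] = a$bAAaBABBaBBaAbB  (last char: 'B')
  sorted[12] = aAbBa$bAAaBABBaBB  (last char: 'B')
  sorted[13] = aBABBaBBaAbBa$bAA  (last char: 'A')
  sorted[14] = aBBaAbBa$bAAaBABB  (last char: 'B')
  sorted[15] = bAAaBABBaBBaAbBa$  (last char: '$')
  sorted[16] = bBa$bAAaBABBaBBaA  (last char: 'A')
Last column: abBAaaaAbBBBBAB$A
Original string S is at sorted index 15

Answer: abBAaaaAbBBBBAB$A
15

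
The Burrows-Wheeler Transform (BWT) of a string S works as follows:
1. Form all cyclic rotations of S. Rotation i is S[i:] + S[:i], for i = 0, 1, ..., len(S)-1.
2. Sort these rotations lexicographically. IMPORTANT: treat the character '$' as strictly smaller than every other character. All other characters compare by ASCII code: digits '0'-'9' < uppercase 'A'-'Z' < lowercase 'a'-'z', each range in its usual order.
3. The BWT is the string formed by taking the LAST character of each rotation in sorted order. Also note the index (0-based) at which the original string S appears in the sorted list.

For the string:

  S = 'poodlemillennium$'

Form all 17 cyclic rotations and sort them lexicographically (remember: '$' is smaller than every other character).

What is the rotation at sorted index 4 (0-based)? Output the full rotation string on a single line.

All 17 rotations (rotation i = S[i:]+S[:i]):
  rot[0] = poodlemillennium$
  rot[1] = oodlemillennium$p
  rot[2] = odlemillennium$po
  rot[3] = dlemillennium$poo
  rot[4] = lemillennium$pood
  rot[5] = emillennium$poodl
  rot[6] = millennium$poodle
  rot[7] = illennium$poodlem
  rot[8] = llennium$poodlemi
  rot[9] = lennium$poodlemil
  rot[10] = ennium$poodlemill
  rot[11] = nnium$poodlemille
  rot[12] = nium$poodlemillen
  rot[13] = ium$poodlemillenn
  rot[14] = um$poodlemillenni
  rot[15] = m$poodlemillenniu
  rot[16] = $poodlemillennium
Sorted (with $ < everything):
  sorted[0] = $poodlemillennium
  sorted[1] = dlemillennium$poo
  sorted[2] = emillennium$poodl
  sorted[3] = ennium$poodlemill
  sorted[4] = illennium$poodlem
  sorted[5] = ium$poodlemillenn
  sorted[6] = lemillennium$pood
  sorted[7] = lennium$poodlemil
  sorted[8] = llennium$poodlemi
  sorted[9] = m$poodlemillenniu
  sorted[10] = millennium$poodle
  sorted[11] = nium$poodlemillen
  sorted[12] = nnium$poodlemille
  sorted[13] = odlemillennium$po
  sorted[14] = oodlemillennium$p
  sorted[15] = poodlemillennium$
  sorted[16] = um$poodlemillenni
sorted[4] = illennium$poodlem

Answer: illennium$poodlem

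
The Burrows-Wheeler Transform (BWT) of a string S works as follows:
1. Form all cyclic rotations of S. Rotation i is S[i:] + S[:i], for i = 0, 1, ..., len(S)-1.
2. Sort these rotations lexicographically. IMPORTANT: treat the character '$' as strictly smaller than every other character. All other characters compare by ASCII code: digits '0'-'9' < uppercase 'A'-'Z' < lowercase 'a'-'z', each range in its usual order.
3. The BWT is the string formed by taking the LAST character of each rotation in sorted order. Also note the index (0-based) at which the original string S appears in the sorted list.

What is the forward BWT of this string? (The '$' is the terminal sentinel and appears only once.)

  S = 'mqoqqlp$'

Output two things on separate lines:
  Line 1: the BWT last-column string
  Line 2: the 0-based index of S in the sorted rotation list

Answer: pq$qlqmo
2

Derivation:
All 8 rotations (rotation i = S[i:]+S[:i]):
  rot[0] = mqoqqlp$
  rot[1] = qoqqlp$m
  rot[2] = oqqlp$mq
  rot[3] = qqlp$mqo
  rot[4] = qlp$mqoq
  rot[5] = lp$mqoqq
  rot[6] = p$mqoqql
  rot[7] = $mqoqqlp
Sorted (with $ < everything):
  sorted[0] = $mqoqqlp  (last char: 'p')
  sorted[1] = lp$mqoqq  (last char: 'q')
  sorted[2] = mqoqqlp$  (last char: '$')
  sorted[3] = oqqlp$mq  (last char: 'q')
  sorted[4] = p$mqoqql  (last char: 'l')
  sorted[5] = qlp$mqoq  (last char: 'q')
  sorted[6] = qoqqlp$m  (last char: 'm')
  sorted[7] = qqlp$mqo  (last char: 'o')
Last column: pq$qlqmo
Original string S is at sorted index 2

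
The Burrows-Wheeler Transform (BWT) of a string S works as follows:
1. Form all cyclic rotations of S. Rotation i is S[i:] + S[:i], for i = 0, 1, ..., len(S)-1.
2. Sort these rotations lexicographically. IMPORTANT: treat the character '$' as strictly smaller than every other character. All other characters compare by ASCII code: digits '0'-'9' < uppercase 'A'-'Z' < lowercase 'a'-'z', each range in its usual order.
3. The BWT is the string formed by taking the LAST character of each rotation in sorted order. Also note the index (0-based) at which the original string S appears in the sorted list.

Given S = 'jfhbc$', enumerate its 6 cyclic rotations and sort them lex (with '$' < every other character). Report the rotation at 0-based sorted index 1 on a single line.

All 6 rotations (rotation i = S[i:]+S[:i]):
  rot[0] = jfhbc$
  rot[1] = fhbc$j
  rot[2] = hbc$jf
  rot[3] = bc$jfh
  rot[4] = c$jfhb
  rot[5] = $jfhbc
Sorted (with $ < everything):
  sorted[0] = $jfhbc
  sorted[1] = bc$jfh
  sorted[2] = c$jfhb
  sorted[3] = fhbc$j
  sorted[4] = hbc$jf
  sorted[5] = jfhbc$
sorted[1] = bc$jfh

Answer: bc$jfh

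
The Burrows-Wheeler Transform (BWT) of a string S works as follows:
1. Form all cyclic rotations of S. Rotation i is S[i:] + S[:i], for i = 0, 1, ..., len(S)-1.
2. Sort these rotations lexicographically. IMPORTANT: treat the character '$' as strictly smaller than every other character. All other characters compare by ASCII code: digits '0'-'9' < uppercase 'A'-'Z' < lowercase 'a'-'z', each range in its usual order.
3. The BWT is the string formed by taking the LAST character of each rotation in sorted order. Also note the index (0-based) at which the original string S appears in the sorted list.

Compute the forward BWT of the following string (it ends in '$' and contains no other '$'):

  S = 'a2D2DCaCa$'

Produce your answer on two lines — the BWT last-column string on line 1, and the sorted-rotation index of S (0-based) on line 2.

Answer: aaDaD22C$C
8

Derivation:
All 10 rotations (rotation i = S[i:]+S[:i]):
  rot[0] = a2D2DCaCa$
  rot[1] = 2D2DCaCa$a
  rot[2] = D2DCaCa$a2
  rot[3] = 2DCaCa$a2D
  rot[4] = DCaCa$a2D2
  rot[5] = CaCa$a2D2D
  rot[6] = aCa$a2D2DC
  rot[7] = Ca$a2D2DCa
  rot[8] = a$a2D2DCaC
  rot[9] = $a2D2DCaCa
Sorted (with $ < everything):
  sorted[0] = $a2D2DCaCa  (last char: 'a')
  sorted[1] = 2D2DCaCa$a  (last char: 'a')
  sorted[2] = 2DCaCa$a2D  (last char: 'D')
  sorted[3] = Ca$a2D2DCa  (last char: 'a')
  sorted[4] = CaCa$a2D2D  (last char: 'D')
  sorted[5] = D2DCaCa$a2  (last char: '2')
  sorted[6] = DCaCa$a2D2  (last char: '2')
  sorted[7] = a$a2D2DCaC  (last char: 'C')
  sorted[8] = a2D2DCaCa$  (last char: '$')
  sorted[9] = aCa$a2D2DC  (last char: 'C')
Last column: aaDaD22C$C
Original string S is at sorted index 8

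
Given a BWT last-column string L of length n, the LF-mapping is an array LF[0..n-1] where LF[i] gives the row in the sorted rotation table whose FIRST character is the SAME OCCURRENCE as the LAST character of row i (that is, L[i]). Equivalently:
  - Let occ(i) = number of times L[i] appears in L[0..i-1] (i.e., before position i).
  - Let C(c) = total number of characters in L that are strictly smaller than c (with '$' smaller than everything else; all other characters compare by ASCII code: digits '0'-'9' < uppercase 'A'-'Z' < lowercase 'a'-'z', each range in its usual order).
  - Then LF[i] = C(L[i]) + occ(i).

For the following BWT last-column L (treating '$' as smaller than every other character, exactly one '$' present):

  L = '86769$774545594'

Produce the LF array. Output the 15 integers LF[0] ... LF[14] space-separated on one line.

Char counts: '$':1, '4':3, '5':3, '6':2, '7':3, '8':1, '9':2
C (first-col start): C('$')=0, C('4')=1, C('5')=4, C('6')=7, C('7')=9, C('8')=12, C('9')=13
L[0]='8': occ=0, LF[0]=C('8')+0=12+0=12
L[1]='6': occ=0, LF[1]=C('6')+0=7+0=7
L[2]='7': occ=0, LF[2]=C('7')+0=9+0=9
L[3]='6': occ=1, LF[3]=C('6')+1=7+1=8
L[4]='9': occ=0, LF[4]=C('9')+0=13+0=13
L[5]='$': occ=0, LF[5]=C('$')+0=0+0=0
L[6]='7': occ=1, LF[6]=C('7')+1=9+1=10
L[7]='7': occ=2, LF[7]=C('7')+2=9+2=11
L[8]='4': occ=0, LF[8]=C('4')+0=1+0=1
L[9]='5': occ=0, LF[9]=C('5')+0=4+0=4
L[10]='4': occ=1, LF[10]=C('4')+1=1+1=2
L[11]='5': occ=1, LF[11]=C('5')+1=4+1=5
L[12]='5': occ=2, LF[12]=C('5')+2=4+2=6
L[13]='9': occ=1, LF[13]=C('9')+1=13+1=14
L[14]='4': occ=2, LF[14]=C('4')+2=1+2=3

Answer: 12 7 9 8 13 0 10 11 1 4 2 5 6 14 3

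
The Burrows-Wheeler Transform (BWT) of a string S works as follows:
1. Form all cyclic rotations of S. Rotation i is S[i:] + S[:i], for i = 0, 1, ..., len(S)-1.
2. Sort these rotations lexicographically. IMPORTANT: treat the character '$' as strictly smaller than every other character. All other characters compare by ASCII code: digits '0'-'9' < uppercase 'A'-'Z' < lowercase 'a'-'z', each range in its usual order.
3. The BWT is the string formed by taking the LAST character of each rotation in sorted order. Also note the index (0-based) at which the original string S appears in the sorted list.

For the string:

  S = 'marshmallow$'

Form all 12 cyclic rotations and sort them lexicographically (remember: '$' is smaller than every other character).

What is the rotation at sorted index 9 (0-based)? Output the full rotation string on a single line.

All 12 rotations (rotation i = S[i:]+S[:i]):
  rot[0] = marshmallow$
  rot[1] = arshmallow$m
  rot[2] = rshmallow$ma
  rot[3] = shmallow$mar
  rot[4] = hmallow$mars
  rot[5] = mallow$marsh
  rot[6] = allow$marshm
  rot[7] = llow$marshma
  rot[8] = low$marshmal
  rot[9] = ow$marshmall
  rot[10] = w$marshmallo
  rot[11] = $marshmallow
Sorted (with $ < everything):
  sorted[0] = $marshmallow
  sorted[1] = allow$marshm
  sorted[2] = arshmallow$m
  sorted[3] = hmallow$mars
  sorted[4] = llow$marshma
  sorted[5] = low$marshmal
  sorted[6] = mallow$marsh
  sorted[7] = marshmallow$
  sorted[8] = ow$marshmall
  sorted[9] = rshmallow$ma
  sorted[10] = shmallow$mar
  sorted[11] = w$marshmallo
sorted[9] = rshmallow$ma

Answer: rshmallow$ma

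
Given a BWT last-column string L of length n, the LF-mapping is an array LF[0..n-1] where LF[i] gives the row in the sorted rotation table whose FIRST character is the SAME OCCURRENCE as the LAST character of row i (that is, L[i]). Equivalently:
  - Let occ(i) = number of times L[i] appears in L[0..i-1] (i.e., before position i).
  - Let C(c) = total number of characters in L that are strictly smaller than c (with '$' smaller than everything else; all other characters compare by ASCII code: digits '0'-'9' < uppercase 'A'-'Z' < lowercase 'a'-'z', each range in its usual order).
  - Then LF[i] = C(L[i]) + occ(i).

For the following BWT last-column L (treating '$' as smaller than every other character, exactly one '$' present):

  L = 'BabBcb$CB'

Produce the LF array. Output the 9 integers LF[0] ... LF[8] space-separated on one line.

Char counts: '$':1, 'B':3, 'C':1, 'a':1, 'b':2, 'c':1
C (first-col start): C('$')=0, C('B')=1, C('C')=4, C('a')=5, C('b')=6, C('c')=8
L[0]='B': occ=0, LF[0]=C('B')+0=1+0=1
L[1]='a': occ=0, LF[1]=C('a')+0=5+0=5
L[2]='b': occ=0, LF[2]=C('b')+0=6+0=6
L[3]='B': occ=1, LF[3]=C('B')+1=1+1=2
L[4]='c': occ=0, LF[4]=C('c')+0=8+0=8
L[5]='b': occ=1, LF[5]=C('b')+1=6+1=7
L[6]='$': occ=0, LF[6]=C('$')+0=0+0=0
L[7]='C': occ=0, LF[7]=C('C')+0=4+0=4
L[8]='B': occ=2, LF[8]=C('B')+2=1+2=3

Answer: 1 5 6 2 8 7 0 4 3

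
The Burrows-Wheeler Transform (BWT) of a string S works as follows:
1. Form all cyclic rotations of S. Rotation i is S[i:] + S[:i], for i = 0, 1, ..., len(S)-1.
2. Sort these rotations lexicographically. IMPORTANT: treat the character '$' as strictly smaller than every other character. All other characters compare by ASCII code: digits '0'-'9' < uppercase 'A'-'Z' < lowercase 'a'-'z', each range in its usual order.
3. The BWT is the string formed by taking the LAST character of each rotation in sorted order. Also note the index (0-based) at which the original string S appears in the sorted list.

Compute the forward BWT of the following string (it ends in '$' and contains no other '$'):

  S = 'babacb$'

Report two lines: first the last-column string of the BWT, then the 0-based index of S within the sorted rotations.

All 7 rotations (rotation i = S[i:]+S[:i]):
  rot[0] = babacb$
  rot[1] = abacb$b
  rot[2] = bacb$ba
  rot[3] = acb$bab
  rot[4] = cb$baba
  rot[5] = b$babac
  rot[6] = $babacb
Sorted (with $ < everything):
  sorted[0] = $babacb  (last char: 'b')
  sorted[1] = abacb$b  (last char: 'b')
  sorted[2] = acb$bab  (last char: 'b')
  sorted[3] = b$babac  (last char: 'c')
  sorted[4] = babacb$  (last char: '$')
  sorted[5] = bacb$ba  (last char: 'a')
  sorted[6] = cb$baba  (last char: 'a')
Last column: bbbc$aa
Original string S is at sorted index 4

Answer: bbbc$aa
4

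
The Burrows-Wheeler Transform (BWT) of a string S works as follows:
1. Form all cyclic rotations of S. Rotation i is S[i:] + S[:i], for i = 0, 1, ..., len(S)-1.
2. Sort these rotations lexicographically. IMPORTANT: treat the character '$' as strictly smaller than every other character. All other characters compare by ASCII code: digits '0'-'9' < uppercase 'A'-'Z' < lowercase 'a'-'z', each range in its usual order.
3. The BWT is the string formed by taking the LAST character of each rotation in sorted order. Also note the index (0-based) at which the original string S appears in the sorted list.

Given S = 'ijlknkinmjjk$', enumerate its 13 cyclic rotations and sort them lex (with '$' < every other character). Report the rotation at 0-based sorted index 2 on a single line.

Answer: inmjjk$ijlknk

Derivation:
All 13 rotations (rotation i = S[i:]+S[:i]):
  rot[0] = ijlknkinmjjk$
  rot[1] = jlknkinmjjk$i
  rot[2] = lknkinmjjk$ij
  rot[3] = knkinmjjk$ijl
  rot[4] = nkinmjjk$ijlk
  rot[5] = kinmjjk$ijlkn
  rot[6] = inmjjk$ijlknk
  rot[7] = nmjjk$ijlknki
  rot[8] = mjjk$ijlknkin
  rot[9] = jjk$ijlknkinm
  rot[10] = jk$ijlknkinmj
  rot[11] = k$ijlknkinmjj
  rot[12] = $ijlknkinmjjk
Sorted (with $ < everything):
  sorted[0] = $ijlknkinmjjk
  sorted[1] = ijlknkinmjjk$
  sorted[2] = inmjjk$ijlknk
  sorted[3] = jjk$ijlknkinm
  sorted[4] = jk$ijlknkinmj
  sorted[5] = jlknkinmjjk$i
  sorted[6] = k$ijlknkinmjj
  sorted[7] = kinmjjk$ijlkn
  sorted[8] = knkinmjjk$ijl
  sorted[9] = lknkinmjjk$ij
  sorted[10] = mjjk$ijlknkin
  sorted[11] = nkinmjjk$ijlk
  sorted[12] = nmjjk$ijlknki
sorted[2] = inmjjk$ijlknk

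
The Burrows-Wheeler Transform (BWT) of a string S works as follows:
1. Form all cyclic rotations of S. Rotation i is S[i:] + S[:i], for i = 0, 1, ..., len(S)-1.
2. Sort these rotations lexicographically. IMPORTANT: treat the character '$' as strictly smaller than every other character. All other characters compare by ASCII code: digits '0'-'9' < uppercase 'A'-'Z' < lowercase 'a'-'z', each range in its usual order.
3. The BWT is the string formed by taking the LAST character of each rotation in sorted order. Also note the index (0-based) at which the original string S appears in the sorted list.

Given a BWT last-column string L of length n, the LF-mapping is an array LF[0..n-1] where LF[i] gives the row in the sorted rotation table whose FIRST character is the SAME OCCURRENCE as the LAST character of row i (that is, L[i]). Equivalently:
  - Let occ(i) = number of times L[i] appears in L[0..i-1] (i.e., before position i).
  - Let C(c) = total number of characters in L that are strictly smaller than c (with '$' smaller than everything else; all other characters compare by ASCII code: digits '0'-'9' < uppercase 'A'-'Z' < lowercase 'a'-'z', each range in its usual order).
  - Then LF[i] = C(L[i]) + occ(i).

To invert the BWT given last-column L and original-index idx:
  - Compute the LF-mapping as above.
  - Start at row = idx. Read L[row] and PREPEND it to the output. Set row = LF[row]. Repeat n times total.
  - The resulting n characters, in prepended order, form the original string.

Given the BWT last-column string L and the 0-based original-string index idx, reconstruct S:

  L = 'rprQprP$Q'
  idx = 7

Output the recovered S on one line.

Answer: rQQrppPr$

Derivation:
LF mapping: 6 4 7 2 5 8 1 0 3
Walk LF starting at row 7, prepending L[row]:
  step 1: row=7, L[7]='$', prepend. Next row=LF[7]=0
  step 2: row=0, L[0]='r', prepend. Next row=LF[0]=6
  step 3: row=6, L[6]='P', prepend. Next row=LF[6]=1
  step 4: row=1, L[1]='p', prepend. Next row=LF[1]=4
  step 5: row=4, L[4]='p', prepend. Next row=LF[4]=5
  step 6: row=5, L[5]='r', prepend. Next row=LF[5]=8
  step 7: row=8, L[8]='Q', prepend. Next row=LF[8]=3
  step 8: row=3, L[3]='Q', prepend. Next row=LF[3]=2
  step 9: row=2, L[2]='r', prepend. Next row=LF[2]=7
Reversed output: rQQrppPr$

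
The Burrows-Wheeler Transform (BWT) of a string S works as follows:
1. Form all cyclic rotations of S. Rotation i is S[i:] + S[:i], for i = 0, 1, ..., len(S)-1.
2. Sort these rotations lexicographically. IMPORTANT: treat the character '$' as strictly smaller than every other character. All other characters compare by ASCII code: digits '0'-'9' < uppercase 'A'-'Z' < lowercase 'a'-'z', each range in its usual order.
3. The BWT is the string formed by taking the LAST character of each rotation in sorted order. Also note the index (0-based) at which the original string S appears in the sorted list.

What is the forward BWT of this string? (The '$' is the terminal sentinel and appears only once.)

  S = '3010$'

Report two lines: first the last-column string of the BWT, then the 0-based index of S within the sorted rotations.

Answer: 0130$
4

Derivation:
All 5 rotations (rotation i = S[i:]+S[:i]):
  rot[0] = 3010$
  rot[1] = 010$3
  rot[2] = 10$30
  rot[3] = 0$301
  rot[4] = $3010
Sorted (with $ < everything):
  sorted[0] = $3010  (last char: '0')
  sorted[1] = 0$301  (last char: '1')
  sorted[2] = 010$3  (last char: '3')
  sorted[3] = 10$30  (last char: '0')
  sorted[4] = 3010$  (last char: '$')
Last column: 0130$
Original string S is at sorted index 4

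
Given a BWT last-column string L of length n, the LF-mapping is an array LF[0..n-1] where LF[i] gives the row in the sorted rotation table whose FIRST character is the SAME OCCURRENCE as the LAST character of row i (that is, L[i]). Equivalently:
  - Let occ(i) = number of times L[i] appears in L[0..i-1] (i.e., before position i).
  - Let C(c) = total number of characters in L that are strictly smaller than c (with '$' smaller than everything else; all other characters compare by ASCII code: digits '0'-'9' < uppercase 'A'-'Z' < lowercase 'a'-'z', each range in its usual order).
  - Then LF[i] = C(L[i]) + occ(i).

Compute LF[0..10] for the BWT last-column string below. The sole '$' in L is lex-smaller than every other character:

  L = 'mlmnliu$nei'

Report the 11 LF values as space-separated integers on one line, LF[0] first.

Char counts: '$':1, 'e':1, 'i':2, 'l':2, 'm':2, 'n':2, 'u':1
C (first-col start): C('$')=0, C('e')=1, C('i')=2, C('l')=4, C('m')=6, C('n')=8, C('u')=10
L[0]='m': occ=0, LF[0]=C('m')+0=6+0=6
L[1]='l': occ=0, LF[1]=C('l')+0=4+0=4
L[2]='m': occ=1, LF[2]=C('m')+1=6+1=7
L[3]='n': occ=0, LF[3]=C('n')+0=8+0=8
L[4]='l': occ=1, LF[4]=C('l')+1=4+1=5
L[5]='i': occ=0, LF[5]=C('i')+0=2+0=2
L[6]='u': occ=0, LF[6]=C('u')+0=10+0=10
L[7]='$': occ=0, LF[7]=C('$')+0=0+0=0
L[8]='n': occ=1, LF[8]=C('n')+1=8+1=9
L[9]='e': occ=0, LF[9]=C('e')+0=1+0=1
L[10]='i': occ=1, LF[10]=C('i')+1=2+1=3

Answer: 6 4 7 8 5 2 10 0 9 1 3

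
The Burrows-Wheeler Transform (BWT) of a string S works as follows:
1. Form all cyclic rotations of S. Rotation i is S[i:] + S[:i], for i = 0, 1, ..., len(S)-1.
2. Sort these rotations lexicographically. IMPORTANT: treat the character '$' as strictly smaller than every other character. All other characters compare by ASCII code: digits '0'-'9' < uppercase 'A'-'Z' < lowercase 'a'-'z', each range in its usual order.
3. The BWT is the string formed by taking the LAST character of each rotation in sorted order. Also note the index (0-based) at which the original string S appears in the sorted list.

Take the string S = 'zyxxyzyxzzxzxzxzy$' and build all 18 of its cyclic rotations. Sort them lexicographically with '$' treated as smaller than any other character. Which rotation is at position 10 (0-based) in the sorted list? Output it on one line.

Answer: yzyxzzxzxzxzy$zyxx

Derivation:
All 18 rotations (rotation i = S[i:]+S[:i]):
  rot[0] = zyxxyzyxzzxzxzxzy$
  rot[1] = yxxyzyxzzxzxzxzy$z
  rot[2] = xxyzyxzzxzxzxzy$zy
  rot[3] = xyzyxzzxzxzxzy$zyx
  rot[4] = yzyxzzxzxzxzy$zyxx
  rot[5] = zyxzzxzxzxzy$zyxxy
  rot[6] = yxzzxzxzxzy$zyxxyz
  rot[7] = xzzxzxzxzy$zyxxyzy
  rot[8] = zzxzxzxzy$zyxxyzyx
  rot[9] = zxzxzxzy$zyxxyzyxz
  rot[10] = xzxzxzy$zyxxyzyxzz
  rot[11] = zxzxzy$zyxxyzyxzzx
  rot[12] = xzxzy$zyxxyzyxzzxz
  rot[13] = zxzy$zyxxyzyxzzxzx
  rot[14] = xzy$zyxxyzyxzzxzxz
  rot[15] = zy$zyxxyzyxzzxzxzx
  rot[16] = y$zyxxyzyxzzxzxzxz
  rot[17] = $zyxxyzyxzzxzxzxzy
Sorted (with $ < everything):
  sorted[0] = $zyxxyzyxzzxzxzxzy
  sorted[1] = xxyzyxzzxzxzxzy$zy
  sorted[2] = xyzyxzzxzxzxzy$zyx
  sorted[3] = xzxzxzy$zyxxyzyxzz
  sorted[4] = xzxzy$zyxxyzyxzzxz
  sorted[5] = xzy$zyxxyzyxzzxzxz
  sorted[6] = xzzxzxzxzy$zyxxyzy
  sorted[7] = y$zyxxyzyxzzxzxzxz
  sorted[8] = yxxyzyxzzxzxzxzy$z
  sorted[9] = yxzzxzxzxzy$zyxxyz
  sorted[10] = yzyxzzxzxzxzy$zyxx
  sorted[11] = zxzxzxzy$zyxxyzyxz
  sorted[12] = zxzxzy$zyxxyzyxzzx
  sorted[13] = zxzy$zyxxyzyxzzxzx
  sorted[14] = zy$zyxxyzyxzzxzxzx
  sorted[15] = zyxxyzyxzzxzxzxzy$
  sorted[16] = zyxzzxzxzxzy$zyxxy
  sorted[17] = zzxzxzxzy$zyxxyzyx
sorted[10] = yzyxzzxzxzxzy$zyxx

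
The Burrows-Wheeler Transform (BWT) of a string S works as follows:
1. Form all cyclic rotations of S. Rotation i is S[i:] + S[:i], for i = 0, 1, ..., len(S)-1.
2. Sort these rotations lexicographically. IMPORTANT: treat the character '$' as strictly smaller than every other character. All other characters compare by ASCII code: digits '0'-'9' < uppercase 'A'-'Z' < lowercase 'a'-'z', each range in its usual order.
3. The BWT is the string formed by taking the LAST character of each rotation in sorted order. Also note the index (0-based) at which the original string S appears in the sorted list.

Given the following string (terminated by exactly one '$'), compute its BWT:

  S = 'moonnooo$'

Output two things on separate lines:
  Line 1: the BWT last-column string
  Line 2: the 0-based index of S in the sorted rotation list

Answer: o$onooomn
1

Derivation:
All 9 rotations (rotation i = S[i:]+S[:i]):
  rot[0] = moonnooo$
  rot[1] = oonnooo$m
  rot[2] = onnooo$mo
  rot[3] = nnooo$moo
  rot[4] = nooo$moon
  rot[5] = ooo$moonn
  rot[6] = oo$moonno
  rot[7] = o$moonnoo
  rot[8] = $moonnooo
Sorted (with $ < everything):
  sorted[0] = $moonnooo  (last char: 'o')
  sorted[1] = moonnooo$  (last char: '$')
  sorted[2] = nnooo$moo  (last char: 'o')
  sorted[3] = nooo$moon  (last char: 'n')
  sorted[4] = o$moonnoo  (last char: 'o')
  sorted[5] = onnooo$mo  (last char: 'o')
  sorted[6] = oo$moonno  (last char: 'o')
  sorted[7] = oonnooo$m  (last char: 'm')
  sorted[8] = ooo$moonn  (last char: 'n')
Last column: o$onooomn
Original string S is at sorted index 1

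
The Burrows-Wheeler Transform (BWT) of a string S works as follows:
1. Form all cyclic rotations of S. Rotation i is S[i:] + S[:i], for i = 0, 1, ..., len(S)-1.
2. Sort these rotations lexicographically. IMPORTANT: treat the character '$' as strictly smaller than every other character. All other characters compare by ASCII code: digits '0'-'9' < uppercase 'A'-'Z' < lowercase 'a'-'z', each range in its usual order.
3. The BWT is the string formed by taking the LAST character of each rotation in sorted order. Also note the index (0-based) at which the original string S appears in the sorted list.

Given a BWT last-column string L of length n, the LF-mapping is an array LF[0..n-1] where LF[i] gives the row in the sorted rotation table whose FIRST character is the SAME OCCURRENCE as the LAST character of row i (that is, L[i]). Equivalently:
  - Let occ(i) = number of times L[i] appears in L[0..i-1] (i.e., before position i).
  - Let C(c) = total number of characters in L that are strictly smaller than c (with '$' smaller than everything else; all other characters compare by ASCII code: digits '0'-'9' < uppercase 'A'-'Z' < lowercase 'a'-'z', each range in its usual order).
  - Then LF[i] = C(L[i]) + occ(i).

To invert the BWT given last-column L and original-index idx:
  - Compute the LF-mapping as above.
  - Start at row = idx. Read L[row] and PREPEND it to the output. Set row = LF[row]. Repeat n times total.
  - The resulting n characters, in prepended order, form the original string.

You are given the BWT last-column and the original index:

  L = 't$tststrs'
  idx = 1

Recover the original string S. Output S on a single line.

LF mapping: 5 0 6 2 7 3 8 1 4
Walk LF starting at row 1, prepending L[row]:
  step 1: row=1, L[1]='$', prepend. Next row=LF[1]=0
  step 2: row=0, L[0]='t', prepend. Next row=LF[0]=5
  step 3: row=5, L[5]='s', prepend. Next row=LF[5]=3
  step 4: row=3, L[3]='s', prepend. Next row=LF[3]=2
  step 5: row=2, L[2]='t', prepend. Next row=LF[2]=6
  step 6: row=6, L[6]='t', prepend. Next row=LF[6]=8
  step 7: row=8, L[8]='s', prepend. Next row=LF[8]=4
  step 8: row=4, L[4]='t', prepend. Next row=LF[4]=7
  step 9: row=7, L[7]='r', prepend. Next row=LF[7]=1
Reversed output: rtsttsst$

Answer: rtsttsst$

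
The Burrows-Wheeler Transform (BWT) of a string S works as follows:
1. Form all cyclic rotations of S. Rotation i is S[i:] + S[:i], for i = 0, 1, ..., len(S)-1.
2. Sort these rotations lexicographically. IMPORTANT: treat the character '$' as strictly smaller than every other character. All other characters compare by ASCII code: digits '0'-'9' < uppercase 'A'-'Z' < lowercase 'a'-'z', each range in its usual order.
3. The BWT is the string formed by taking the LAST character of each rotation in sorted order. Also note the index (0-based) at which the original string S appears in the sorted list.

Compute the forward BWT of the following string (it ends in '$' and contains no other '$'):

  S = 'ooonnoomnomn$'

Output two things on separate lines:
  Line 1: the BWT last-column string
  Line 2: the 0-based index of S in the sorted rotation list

All 13 rotations (rotation i = S[i:]+S[:i]):
  rot[0] = ooonnoomnomn$
  rot[1] = oonnoomnomn$o
  rot[2] = onnoomnomn$oo
  rot[3] = nnoomnomn$ooo
  rot[4] = noomnomn$ooon
  rot[5] = oomnomn$ooonn
  rot[6] = omnomn$ooonno
  rot[7] = mnomn$ooonnoo
  rot[8] = nomn$ooonnoom
  rot[9] = omn$ooonnoomn
  rot[10] = mn$ooonnoomno
  rot[11] = n$ooonnoomnom
  rot[12] = $ooonnoomnomn
Sorted (with $ < everything):
  sorted[0] = $ooonnoomnomn  (last char: 'n')
  sorted[1] = mn$ooonnoomno  (last char: 'o')
  sorted[2] = mnomn$ooonnoo  (last char: 'o')
  sorted[3] = n$ooonnoomnom  (last char: 'm')
  sorted[4] = nnoomnomn$ooo  (last char: 'o')
  sorted[5] = nomn$ooonnoom  (last char: 'm')
  sorted[6] = noomnomn$ooon  (last char: 'n')
  sorted[7] = omn$ooonnoomn  (last char: 'n')
  sorted[8] = omnomn$ooonno  (last char: 'o')
  sorted[9] = onnoomnomn$oo  (last char: 'o')
  sorted[10] = oomnomn$ooonn  (last char: 'n')
  sorted[11] = oonnoomnomn$o  (last char: 'o')
  sorted[12] = ooonnoomnomn$  (last char: '$')
Last column: noomomnnoono$
Original string S is at sorted index 12

Answer: noomomnnoono$
12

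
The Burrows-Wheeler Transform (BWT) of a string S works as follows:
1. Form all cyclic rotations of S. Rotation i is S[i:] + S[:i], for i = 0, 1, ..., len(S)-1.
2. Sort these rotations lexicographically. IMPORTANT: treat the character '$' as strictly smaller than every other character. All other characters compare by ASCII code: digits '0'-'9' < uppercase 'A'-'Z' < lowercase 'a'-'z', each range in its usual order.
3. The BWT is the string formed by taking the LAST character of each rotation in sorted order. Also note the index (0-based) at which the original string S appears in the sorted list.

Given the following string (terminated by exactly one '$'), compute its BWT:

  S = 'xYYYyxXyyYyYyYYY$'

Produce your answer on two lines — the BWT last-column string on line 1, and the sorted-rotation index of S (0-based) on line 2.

All 17 rotations (rotation i = S[i:]+S[:i]):
  rot[0] = xYYYyxXyyYyYyYYY$
  rot[1] = YYYyxXyyYyYyYYY$x
  rot[2] = YYyxXyyYyYyYYY$xY
  rot[3] = YyxXyyYyYyYYY$xYY
  rot[4] = yxXyyYyYyYYY$xYYY
  rot[5] = xXyyYyYyYYY$xYYYy
  rot[6] = XyyYyYyYYY$xYYYyx
  rot[7] = yyYyYyYYY$xYYYyxX
  rot[8] = yYyYyYYY$xYYYyxXy
  rot[9] = YyYyYYY$xYYYyxXyy
  rot[10] = yYyYYY$xYYYyxXyyY
  rot[11] = YyYYY$xYYYyxXyyYy
  rot[12] = yYYY$xYYYyxXyyYyY
  rot[13] = YYY$xYYYyxXyyYyYy
  rot[14] = YY$xYYYyxXyyYyYyY
  rot[15] = Y$xYYYyxXyyYyYyYY
  rot[16] = $xYYYyxXyyYyYyYYY
Sorted (with $ < everything):
  sorted[0] = $xYYYyxXyyYyYyYYY  (last char: 'Y')
  sorted[1] = XyyYyYyYYY$xYYYyx  (last char: 'x')
  sorted[2] = Y$xYYYyxXyyYyYyYY  (last char: 'Y')
  sorted[3] = YY$xYYYyxXyyYyYyY  (last char: 'Y')
  sorted[4] = YYY$xYYYyxXyyYyYy  (last char: 'y')
  sorted[5] = YYYyxXyyYyYyYYY$x  (last char: 'x')
  sorted[6] = YYyxXyyYyYyYYY$xY  (last char: 'Y')
  sorted[7] = YyYYY$xYYYyxXyyYy  (last char: 'y')
  sorted[8] = YyYyYYY$xYYYyxXyy  (last char: 'y')
  sorted[9] = YyxXyyYyYyYYY$xYY  (last char: 'Y')
  sorted[10] = xXyyYyYyYYY$xYYYy  (last char: 'y')
  sorted[11] = xYYYyxXyyYyYyYYY$  (last char: '$')
  sorted[12] = yYYY$xYYYyxXyyYyY  (last char: 'Y')
  sorted[13] = yYyYYY$xYYYyxXyyY  (last char: 'Y')
  sorted[14] = yYyYyYYY$xYYYyxXy  (last char: 'y')
  sorted[15] = yxXyyYyYyYYY$xYYY  (last char: 'Y')
  sorted[16] = yyYyYyYYY$xYYYyxX  (last char: 'X')
Last column: YxYYyxYyyYy$YYyYX
Original string S is at sorted index 11

Answer: YxYYyxYyyYy$YYyYX
11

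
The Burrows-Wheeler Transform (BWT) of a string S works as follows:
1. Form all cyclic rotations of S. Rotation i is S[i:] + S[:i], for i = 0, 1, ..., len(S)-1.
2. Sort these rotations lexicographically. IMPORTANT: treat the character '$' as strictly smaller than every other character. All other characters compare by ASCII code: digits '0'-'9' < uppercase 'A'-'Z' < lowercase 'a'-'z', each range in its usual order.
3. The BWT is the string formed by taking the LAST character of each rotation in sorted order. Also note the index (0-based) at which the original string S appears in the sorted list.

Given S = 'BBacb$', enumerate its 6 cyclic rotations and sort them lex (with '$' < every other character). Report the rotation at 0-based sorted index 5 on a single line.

Answer: cb$BBa

Derivation:
All 6 rotations (rotation i = S[i:]+S[:i]):
  rot[0] = BBacb$
  rot[1] = Bacb$B
  rot[2] = acb$BB
  rot[3] = cb$BBa
  rot[4] = b$BBac
  rot[5] = $BBacb
Sorted (with $ < everything):
  sorted[0] = $BBacb
  sorted[1] = BBacb$
  sorted[2] = Bacb$B
  sorted[3] = acb$BB
  sorted[4] = b$BBac
  sorted[5] = cb$BBa
sorted[5] = cb$BBa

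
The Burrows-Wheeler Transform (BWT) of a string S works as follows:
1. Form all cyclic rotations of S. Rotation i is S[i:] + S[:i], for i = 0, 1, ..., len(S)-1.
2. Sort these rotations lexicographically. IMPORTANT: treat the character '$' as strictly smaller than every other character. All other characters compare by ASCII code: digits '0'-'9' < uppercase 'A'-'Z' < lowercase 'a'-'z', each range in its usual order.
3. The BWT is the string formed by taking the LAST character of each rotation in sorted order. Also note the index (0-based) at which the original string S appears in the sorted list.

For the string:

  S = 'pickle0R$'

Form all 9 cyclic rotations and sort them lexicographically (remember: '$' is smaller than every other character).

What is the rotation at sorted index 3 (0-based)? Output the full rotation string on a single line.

Answer: ckle0R$pi

Derivation:
All 9 rotations (rotation i = S[i:]+S[:i]):
  rot[0] = pickle0R$
  rot[1] = ickle0R$p
  rot[2] = ckle0R$pi
  rot[3] = kle0R$pic
  rot[4] = le0R$pick
  rot[5] = e0R$pickl
  rot[6] = 0R$pickle
  rot[7] = R$pickle0
  rot[8] = $pickle0R
Sorted (with $ < everything):
  sorted[0] = $pickle0R
  sorted[1] = 0R$pickle
  sorted[2] = R$pickle0
  sorted[3] = ckle0R$pi
  sorted[4] = e0R$pickl
  sorted[5] = ickle0R$p
  sorted[6] = kle0R$pic
  sorted[7] = le0R$pick
  sorted[8] = pickle0R$
sorted[3] = ckle0R$pi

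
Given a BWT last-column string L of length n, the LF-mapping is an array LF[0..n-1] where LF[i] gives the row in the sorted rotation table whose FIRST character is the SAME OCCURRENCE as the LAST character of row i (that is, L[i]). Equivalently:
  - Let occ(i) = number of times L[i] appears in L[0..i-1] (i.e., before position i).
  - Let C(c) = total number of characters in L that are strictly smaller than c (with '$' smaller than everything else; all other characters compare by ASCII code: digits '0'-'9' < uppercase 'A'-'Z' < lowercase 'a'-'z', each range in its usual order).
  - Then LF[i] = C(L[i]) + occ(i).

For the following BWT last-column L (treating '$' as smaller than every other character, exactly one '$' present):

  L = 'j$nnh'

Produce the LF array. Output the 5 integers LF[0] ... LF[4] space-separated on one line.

Answer: 2 0 3 4 1

Derivation:
Char counts: '$':1, 'h':1, 'j':1, 'n':2
C (first-col start): C('$')=0, C('h')=1, C('j')=2, C('n')=3
L[0]='j': occ=0, LF[0]=C('j')+0=2+0=2
L[1]='$': occ=0, LF[1]=C('$')+0=0+0=0
L[2]='n': occ=0, LF[2]=C('n')+0=3+0=3
L[3]='n': occ=1, LF[3]=C('n')+1=3+1=4
L[4]='h': occ=0, LF[4]=C('h')+0=1+0=1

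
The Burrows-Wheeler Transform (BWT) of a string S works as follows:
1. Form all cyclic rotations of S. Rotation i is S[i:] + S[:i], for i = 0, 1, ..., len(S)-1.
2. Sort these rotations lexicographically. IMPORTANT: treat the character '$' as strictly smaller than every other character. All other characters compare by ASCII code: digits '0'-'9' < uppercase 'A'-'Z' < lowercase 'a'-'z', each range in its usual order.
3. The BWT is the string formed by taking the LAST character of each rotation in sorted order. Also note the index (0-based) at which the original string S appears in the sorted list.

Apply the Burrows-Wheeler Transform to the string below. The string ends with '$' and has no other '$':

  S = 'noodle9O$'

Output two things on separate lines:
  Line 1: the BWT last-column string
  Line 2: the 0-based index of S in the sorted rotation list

All 9 rotations (rotation i = S[i:]+S[:i]):
  rot[0] = noodle9O$
  rot[1] = oodle9O$n
  rot[2] = odle9O$no
  rot[3] = dle9O$noo
  rot[4] = le9O$nood
  rot[5] = e9O$noodl
  rot[6] = 9O$noodle
  rot[7] = O$noodle9
  rot[8] = $noodle9O
Sorted (with $ < everything):
  sorted[0] = $noodle9O  (last char: 'O')
  sorted[1] = 9O$noodle  (last char: 'e')
  sorted[2] = O$noodle9  (last char: '9')
  sorted[3] = dle9O$noo  (last char: 'o')
  sorted[4] = e9O$noodl  (last char: 'l')
  sorted[5] = le9O$nood  (last char: 'd')
  sorted[6] = noodle9O$  (last char: '$')
  sorted[7] = odle9O$no  (last char: 'o')
  sorted[8] = oodle9O$n  (last char: 'n')
Last column: Oe9old$on
Original string S is at sorted index 6

Answer: Oe9old$on
6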